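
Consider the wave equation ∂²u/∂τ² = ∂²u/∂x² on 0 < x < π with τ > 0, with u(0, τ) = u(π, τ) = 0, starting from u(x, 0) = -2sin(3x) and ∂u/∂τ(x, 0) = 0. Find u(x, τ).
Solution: Using separation of variables u = X(x)T(τ):
Eigenfunctions: sin(nx), n = 1, 2, 3, ...
General solution: u(x, τ) = Σ [A_n cos(n τ) + B_n sin(n τ)] sin(nx)
From u(x,0) = -2sin(3x): A_3=-2. From u_τ(x,0) = 0: all B_n = 0.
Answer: u(x, τ) = -2sin(3x)cos(3τ)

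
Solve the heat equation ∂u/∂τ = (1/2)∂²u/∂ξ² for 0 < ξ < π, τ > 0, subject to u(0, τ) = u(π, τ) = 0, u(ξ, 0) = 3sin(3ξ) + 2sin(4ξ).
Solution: Separating variables: u = Σ c_n exp(-n²τ/2) sin(nξ). From u(ξ,0) = 3sin(3ξ) + 2sin(4ξ): c_3=3, c_4=2.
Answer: u(ξ, τ) = 2exp(-8τ)sin(4ξ) + 3exp(-9τ/2)sin(3ξ)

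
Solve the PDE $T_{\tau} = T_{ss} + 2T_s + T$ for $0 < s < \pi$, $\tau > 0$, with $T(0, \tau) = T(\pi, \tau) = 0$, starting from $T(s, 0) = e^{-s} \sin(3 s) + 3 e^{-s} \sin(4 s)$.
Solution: Substitute $T = e^{-s}u$.
Then $T_s = e^{-s}(u_s - u)$, $T_{ss} = e^{-s}(u_{ss} - 2u_s + u)$, $T_{\tau} = e^{-s}u_{\tau}$; substituting and dividing by $e^{-s}$, the lower-order terms cancel: $u_{\tau} = u_{ss}$ (standard heat equation).
Data for $u$: $u(s,0) = e^{s}T(s,0) = \sin(3 s) + 3 \sin(4 s)$. The boundary conditions carry over: $u(0,\tau) = u(\pi,\tau) = 0$.
Separating variables: $u = \sum c_n e^{-n^2\tau} \sin(ns)$. From $u(s,0) = \sin(3 s) + 3 \sin(4 s)$: $c_3=1, c_4=3$.
So $u(s,\tau) = e^{-9 \tau} \sin(3 s) + 3 e^{-16 \tau} \sin(4 s)$, and $T(s,\tau) = e^{-s}u(s,\tau)$.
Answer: $T(s, \tau) = e^{-9 \tau} e^{-s} \sin(3 s) + 3 e^{-16 \tau} e^{-s} \sin(4 s)$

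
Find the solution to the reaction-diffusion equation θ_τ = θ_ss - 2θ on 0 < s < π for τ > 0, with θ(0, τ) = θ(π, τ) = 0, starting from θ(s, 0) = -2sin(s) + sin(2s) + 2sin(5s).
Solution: Substitute θ = exp(-2τ)u.
Then θ_τ = exp(-2τ)(u_τ - 2u), θ_ss = exp(-2τ)u_ss; substituting and dividing by exp(-2τ), the lower-order terms cancel: u_τ = u_ss (standard heat equation).
Data for u: u(s,0) = θ(s,0) = -2sin(s) + sin(2s) + 2sin(5s). The boundary conditions carry over: u(0,τ) = u(π,τ) = 0.
Separating variables: u = Σ c_n exp(-n²τ) sin(ns). From u(s,0) = -2sin(s) + sin(2s) + 2sin(5s): c_1=-2, c_2=1, c_5=2.
So u(s,τ) = -2exp(-τ)sin(s) + exp(-4τ)sin(2s) + 2exp(-25τ)sin(5s), and θ(s,τ) = exp(-2τ)u(s,τ).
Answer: θ(s, τ) = -2exp(-3τ)sin(s) + exp(-6τ)sin(2s) + 2exp(-27τ)sin(5s)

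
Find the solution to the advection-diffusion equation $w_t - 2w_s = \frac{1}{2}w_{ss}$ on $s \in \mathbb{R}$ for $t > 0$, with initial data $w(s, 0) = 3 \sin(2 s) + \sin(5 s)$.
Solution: Moving frame: $\eta = s + 2t$, $\sigma = t$, $w = u(\eta,\sigma)$, so $w_t = u_{\sigma} + 2u_{\eta}$ and $w_{ss} = u_{\eta\eta}$.
Hence $w_t - 2w_s = u_{\sigma}$ and the PDE becomes the heat equation $u_{\sigma} = \frac{1}{2}u_{\eta\eta}$ on $\eta \in \mathbb{R}$.
Initial data: $u(\eta,0) = w(\eta,0) = 3 \sin(2 \eta) + \sin(5 \eta)$. Each mode $\sin(n\eta)$ decays as $e^{-n^2\sigma/2}$ on $\mathbb{R}$, so $u(\eta,\sigma) = \sum c_n e^{-n^2\sigma/2} \sin(n\eta)$ with $c_2=3, c_5=1$: $u(\eta,\sigma) = 3 e^{-2 \sigma} \sin(2 \eta) + e^{-25 \sigma/2} \sin(5 \eta)$.
Substituting back: $w(s,t) = u(s + 2t, t)$.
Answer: $w(s, t) = 3 e^{-2 t} \sin(2 s + 4 t) + e^{-25 t/2} \sin(5 s + 10 t)$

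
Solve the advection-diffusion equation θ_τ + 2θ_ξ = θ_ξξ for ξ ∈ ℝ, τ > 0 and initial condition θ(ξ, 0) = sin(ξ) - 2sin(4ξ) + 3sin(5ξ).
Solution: Moving frame: η = ξ - 2τ, σ = τ, θ = u(η,σ), so θ_τ = u_σ - 2u_η and θ_ξξ = u_ηη.
Hence θ_τ + 2θ_ξ = u_σ and the PDE becomes the heat equation u_σ = u_ηη on η ∈ ℝ.
Initial data: u(η,0) = θ(η,0) = sin(η) - 2sin(4η) + 3sin(5η). Each mode sin(nη) decays as exp(-n²σ) on ℝ, so u(η,σ) = Σ c_n exp(-n²σ) sin(nη) with c_1=1, c_4=-2, c_5=3: u(η,σ) = exp(-σ)sin(η) - 2exp(-16σ)sin(4η) + 3exp(-25σ)sin(5η).
Substituting back: θ(ξ,τ) = u(ξ - 2τ, τ).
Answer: θ(ξ, τ) = exp(-τ)sin(ξ - 2τ) - 2exp(-16τ)sin(4ξ - 8τ) + 3exp(-25τ)sin(5ξ - 10τ)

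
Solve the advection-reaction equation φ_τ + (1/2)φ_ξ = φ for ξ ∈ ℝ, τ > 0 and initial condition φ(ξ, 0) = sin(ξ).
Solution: Substitute φ = exp(τ)u, i.e. u = exp(-τ)φ.
By the product rule, φ_τ = exp(τ)(u_τ + u), φ_ξ = exp(τ)u_ξ.
Substituting into the PDE and dividing by exp(τ): u_τ + u + (1/2)u_ξ = u.
The lower-order terms cancel, leaving the standard advection equation u_τ + (1/2)u_ξ = 0.
Initial data for u: u(ξ,0) = φ(ξ,0) = sin(ξ).
Solve for u:
  By method of characteristics (waves move right with speed 1/2):
  Along characteristics ξ - (1/2)τ = const, u is constant, so u(ξ,τ) = f(ξ - (1/2)τ) with f = u(·, 0).
Hence u(ξ,τ) = sin(ξ - τ/2).
Transform back: φ(ξ,τ) = exp(τ)u(ξ,τ).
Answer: φ(ξ, τ) = exp(τ)sin(ξ - τ/2)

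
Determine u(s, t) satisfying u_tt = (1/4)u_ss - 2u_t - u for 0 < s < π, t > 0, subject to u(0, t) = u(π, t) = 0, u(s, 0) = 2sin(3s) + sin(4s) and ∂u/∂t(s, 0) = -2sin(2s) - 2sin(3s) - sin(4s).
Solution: Substitute u = exp(-t)w.
Then u_t = exp(-t)(w_t - w), u_tt = exp(-t)(w_tt - 2w_t + w), u_ss = exp(-t)w_ss; substituting and dividing by exp(-t), the lower-order terms cancel: w_tt = (1/4)w_ss (standard wave equation).
Data for w: w(s,0) = u(s,0) = 2sin(3s) + sin(4s); w_t(s,0) = u_t(s,0) + u(s,0) = -2sin(2s). The boundary conditions carry over: w(0,t) = w(π,t) = 0.
Separating variables: w = Σ [A_n cos(ω_n t) + B_n sin(ω_n t)] sin(ns), ω_n = n/2. From ICs (B_n = velocity coefficient / ω_n): A_3=2, A_4=1, B_2=-2.
So w(s,t) = -2sin(2s)sin(t) + 2sin(3s)cos(3t/2) + sin(4s)cos(2t), and u(s,t) = exp(-t)w(s,t).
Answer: u(s, t) = -2exp(-t)sin(2s)sin(t) + 2exp(-t)sin(3s)cos(3t/2) + exp(-t)sin(4s)cos(2t)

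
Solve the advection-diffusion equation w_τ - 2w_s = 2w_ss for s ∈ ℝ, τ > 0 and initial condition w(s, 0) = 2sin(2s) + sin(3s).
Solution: Moving frame: η = s + 2τ, σ = τ, w = u(η,σ), so w_τ = u_σ + 2u_η and w_ss = u_ηη.
Hence w_τ - 2w_s = u_σ and the PDE becomes the heat equation u_σ = 2u_ηη on η ∈ ℝ.
Initial data: u(η,0) = w(η,0) = 2sin(2η) + sin(3η). Each mode sin(nη) decays as exp(-2n²σ) on ℝ, so u(η,σ) = Σ c_n exp(-2n²σ) sin(nη) with c_2=2, c_3=1: u(η,σ) = 2exp(-8σ)sin(2η) + exp(-18σ)sin(3η).
Substituting back: w(s,τ) = u(s + 2τ, τ).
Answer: w(s, τ) = 2exp(-8τ)sin(2s + 4τ) + exp(-18τ)sin(3s + 6τ)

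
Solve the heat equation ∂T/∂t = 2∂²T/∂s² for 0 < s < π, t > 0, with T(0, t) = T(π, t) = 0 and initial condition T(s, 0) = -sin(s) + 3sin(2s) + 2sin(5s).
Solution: Using separation of variables T = X(s)G(t):
Eigenfunctions: sin(ns), n = 1, 2, 3, ...
General solution: T(s, t) = Σ c_n sin(ns) exp(-2n² t)
Matching T(s,0) = -sin(s) + 3sin(2s) + 2sin(5s) term by term: c_1=-1, c_2=3, c_5=2.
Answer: T(s, t) = -exp(-2t)sin(s) + 3exp(-8t)sin(2s) + 2exp(-50t)sin(5s)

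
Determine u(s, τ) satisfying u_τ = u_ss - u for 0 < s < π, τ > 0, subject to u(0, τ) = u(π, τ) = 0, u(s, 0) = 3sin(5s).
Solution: Substitute u = exp(-τ)w, i.e. w = exp(τ)u.
By the product rule, u_τ = exp(-τ)(w_τ - w), u_ss = exp(-τ)w_ss.
Substituting into the PDE and dividing by exp(-τ): w_τ - w = w_ss - w.
The lower-order terms cancel, leaving the standard heat equation w_τ = w_ss.
Initial data for w: w(s,0) = u(s,0) = 3sin(5s). The boundary conditions carry over: w(0,τ) = w(π,τ) = 0.
Solve for w:
  Using separation of variables w = X(s)T(τ):
  Eigenfunctions: sin(ns), n = 1, 2, 3, ...
  General solution: w(s, τ) = Σ c_n sin(ns) exp(-n² τ)
  Matching w(s,0) = 3sin(5s) term by term: c_5=3.
Hence w(s,τ) = 3exp(-25τ)sin(5s).
Transform back: u(s,τ) = exp(-τ)w(s,τ).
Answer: u(s, τ) = 3exp(-26τ)sin(5s)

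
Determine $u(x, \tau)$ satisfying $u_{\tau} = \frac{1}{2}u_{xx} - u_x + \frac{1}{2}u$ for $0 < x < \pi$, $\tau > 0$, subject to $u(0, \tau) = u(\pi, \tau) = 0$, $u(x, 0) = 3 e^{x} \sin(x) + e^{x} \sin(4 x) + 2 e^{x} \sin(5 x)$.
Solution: Substitute $u = e^{x}w$, i.e. $w = e^{-x}u$.
By the product rule, $u_x = e^{x}(w_x + w)$, $u_{xx} = e^{x}(w_{xx} + 2w_x + w)$, $u_{\tau} = e^{x}w_{\tau}$.
Substituting into the PDE and dividing by $e^{x}$: $w_{\tau} = \frac{1}{2}(w_{xx} + 2w_x + w) - (w_x + w) + \frac{1}{2}w$.
The lower-order terms cancel, leaving the standard heat equation $w_{\tau} = \frac{1}{2}w_{xx}$.
Initial data for $w$: $w(x,0) = e^{-x}u(x,0) = 3 \sin(x) + \sin(4 x) + 2 \sin(5 x)$. The boundary conditions carry over: $w(0,\tau) = w(\pi,\tau) = 0$.
Solve for $w$:
  Using separation of variables $w = X(x)T(\tau)$:
  Eigenfunctions: $\sin(nx)$, $n = 1, 2, 3, \ldots$
  General solution: $w(x, \tau) = \sum c_n \sin(nx) e^{-n^2 \tau/2}$
  Matching $w(x,0) = 3 \sin(x) + \sin(4 x) + 2 \sin(5 x)$ term by term: $c_1=3, c_4=1, c_5=2$.
Hence $w(x,\tau) = e^{-8 \tau} \sin(4 x) + 3 e^{-\tau/2} \sin(x) + 2 e^{-25 \tau/2} \sin(5 x)$.
Transform back: $u(x,\tau) = e^{x}w(x,\tau)$.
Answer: $u(x, \tau) = e^{-8 \tau} e^{x} \sin(4 x) + 3 e^{-\tau/2} e^{x} \sin(x) + 2 e^{-25 \tau/2} e^{x} \sin(5 x)$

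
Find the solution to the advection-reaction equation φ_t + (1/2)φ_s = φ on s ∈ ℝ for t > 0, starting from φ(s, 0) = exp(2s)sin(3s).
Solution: Substitute φ = exp(2s)u.
Then φ_s = exp(2s)(u_s + 2u), φ_t = exp(2s)u_t; substituting and dividing by exp(2s), the lower-order terms cancel: u_t + (1/2)u_s = 0 (standard advection equation).
Data for u: u(s,0) = exp(-2s)φ(s,0) = sin(3s).
By characteristics (ds/dt = 1/2), u(s,t) = f(s - (1/2)t) with f = u(·, 0).
So u(s,t) = sin(3s - 3t/2), and φ(s,t) = exp(2s)u(s,t).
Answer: φ(s, t) = exp(2s)sin(3s - 3t/2)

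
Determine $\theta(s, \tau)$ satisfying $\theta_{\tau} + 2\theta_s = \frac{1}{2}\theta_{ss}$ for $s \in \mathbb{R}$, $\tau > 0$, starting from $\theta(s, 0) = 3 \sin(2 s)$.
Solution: Change to a moving frame: let $\eta = s - 2\tau$, $\sigma = \tau$ and write $\theta(s,\tau) = u(\eta,\sigma)$.
By the chain rule $\theta_{\tau} = u_{\sigma} - 2u_{\eta}$, $\theta_s = u_{\eta}$, $\theta_{ss} = u_{\eta\eta}$.
Then $\theta_{\tau} + 2\theta_s = u_{\sigma}$: the advection term cancels and the PDE becomes the heat equation $u_{\sigma} = \frac{1}{2}u_{\eta\eta}$ on $\eta \in \mathbb{R}$.
Initial data: $u(\eta,0) = \theta(\eta,0) = 3 \sin(2 \eta)$.
On $\eta \in \mathbb{R}$ each mode satisfies $(\sin(n\eta))'' = -n^2 \sin(n\eta)$, so $e^{-n^2\sigma/2} \sin(n\eta)$ solves the heat equation; by superposition $u(\eta,\sigma) = \sum c_n e^{-n^2\sigma/2} \sin(n\eta)$.
Reading off the coefficients: $c_2=3$, so $u(\eta,\sigma) = 3 e^{-2 \sigma} \sin(2 \eta)$.
Substituting back $\eta = s - 2\tau$, $\sigma = \tau$: $\theta(s,\tau) = u(s - 2\tau, \tau)$.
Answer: $\theta(s, \tau) = -3 e^{-2 \tau} \sin(4 \tau - 2 s)$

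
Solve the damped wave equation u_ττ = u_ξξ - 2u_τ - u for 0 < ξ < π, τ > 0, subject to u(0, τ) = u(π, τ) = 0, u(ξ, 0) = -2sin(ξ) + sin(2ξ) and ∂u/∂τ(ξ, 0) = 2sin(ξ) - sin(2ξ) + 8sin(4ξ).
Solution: Substitute u = exp(-τ)w, i.e. w = exp(τ)u.
By the product rule, u_τ = exp(-τ)(w_τ - w), u_ττ = exp(-τ)(w_ττ - 2w_τ + w), u_ξξ = exp(-τ)w_ξξ.
Substituting into the PDE and dividing by exp(-τ): w_ττ - 2w_τ + w = w_ξξ - 2(w_τ - w) - w.
The lower-order terms cancel, leaving the standard wave equation w_ττ = w_ξξ.
Initial data for w: w(ξ,0) = u(ξ,0) = -2sin(ξ) + sin(2ξ); w_τ(ξ,0) = u_τ(ξ,0) + u(ξ,0) = 8sin(4ξ). The boundary conditions carry over: w(0,τ) = w(π,τ) = 0.
Solve for w:
  Using separation of variables w = X(ξ)T(τ):
  Eigenfunctions: sin(nξ), n = 1, 2, 3, ...
  General solution: w(ξ, τ) = Σ [A_n cos(n τ) + B_n sin(n τ)] sin(nξ)
  From w(ξ,0) = -2sin(ξ) + sin(2ξ): A_1=-2, A_2=1. From w_τ(ξ,0) = 8sin(4ξ), using w_τ(ξ,0) = Σ ω_n B_n sin(nξ) with ω_n = n: B_4 = 8/4 = 2.
Hence w(ξ,τ) = -2sin(ξ)cos(τ) + sin(2ξ)cos(2τ) + 2sin(4ξ)sin(4τ).
Transform back: u(ξ,τ) = exp(-τ)w(ξ,τ).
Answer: u(ξ, τ) = -2exp(-τ)sin(ξ)cos(τ) + exp(-τ)sin(2ξ)cos(2τ) + 2exp(-τ)sin(4ξ)sin(4τ)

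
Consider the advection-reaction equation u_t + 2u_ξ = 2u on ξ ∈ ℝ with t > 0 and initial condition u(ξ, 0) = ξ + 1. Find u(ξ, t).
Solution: Substitute u = exp(2t)w.
Then u_t = exp(2t)(w_t + 2w), u_ξ = exp(2t)w_ξ; substituting and dividing by exp(2t), the lower-order terms cancel: w_t + 2w_ξ = 0 (standard advection equation).
Data for w: w(ξ,0) = u(ξ,0) = ξ + 1.
By characteristics (dξ/dt = 2), w(ξ,t) = f(ξ - 2t) with f = w(·, 0).
So w(ξ,t) = -2t + ξ + 1, and u(ξ,t) = exp(2t)w(ξ,t).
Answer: u(ξ, t) = -2texp(2t) + ξexp(2t) + exp(2t)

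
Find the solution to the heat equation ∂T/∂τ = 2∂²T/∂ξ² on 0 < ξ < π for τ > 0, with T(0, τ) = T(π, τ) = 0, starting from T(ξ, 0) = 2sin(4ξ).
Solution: Separating variables: T = Σ c_n exp(-2n²τ) sin(nξ). From T(ξ,0) = 2sin(4ξ): c_4=2.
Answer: T(ξ, τ) = 2exp(-32τ)sin(4ξ)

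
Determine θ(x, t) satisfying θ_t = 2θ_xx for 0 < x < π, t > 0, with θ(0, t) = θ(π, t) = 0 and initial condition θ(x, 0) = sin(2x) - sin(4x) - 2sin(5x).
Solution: Separating variables: θ = Σ c_n exp(-2n²t) sin(nx). From θ(x,0) = sin(2x) - sin(4x) - 2sin(5x): c_2=1, c_4=-1, c_5=-2.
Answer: θ(x, t) = exp(-8t)sin(2x) - exp(-32t)sin(4x) - 2exp(-50t)sin(5x)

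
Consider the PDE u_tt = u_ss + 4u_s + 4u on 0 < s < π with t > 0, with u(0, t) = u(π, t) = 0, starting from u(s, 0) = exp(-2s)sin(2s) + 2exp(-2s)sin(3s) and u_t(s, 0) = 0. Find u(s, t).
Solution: Substitute u = exp(-2s)w, i.e. w = exp(2s)u.
By the product rule, u_s = exp(-2s)(w_s - 2w), u_ss = exp(-2s)(w_ss - 4w_s + 4w), u_tt = exp(-2s)w_tt.
Substituting into the PDE and dividing by exp(-2s): w_tt = (w_ss - 4w_s + 4w) + 4(w_s - 2w) + 4w.
The lower-order terms cancel, leaving the standard wave equation w_tt = w_ss.
Initial data for w: w(s,0) = exp(2s)u(s,0) = sin(2s) + 2sin(3s); w_t(s,0) = exp(2s)u_t(s,0) = 0. The boundary conditions carry over: w(0,t) = w(π,t) = 0.
Solve for w:
  Using separation of variables w = X(s)T(t):
  Eigenfunctions: sin(ns), n = 1, 2, 3, ...
  General solution: w(s, t) = Σ [A_n cos(n t) + B_n sin(n t)] sin(ns)
  From w(s,0) = sin(2s) + 2sin(3s): A_2=1, A_3=2. From w_t(s,0) = 0: all B_n = 0.
Hence w(s,t) = sin(2s)cos(2t) + 2sin(3s)cos(3t).
Transform back: u(s,t) = exp(-2s)w(s,t).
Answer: u(s, t) = exp(-2s)sin(2s)cos(2t) + 2exp(-2s)sin(3s)cos(3t)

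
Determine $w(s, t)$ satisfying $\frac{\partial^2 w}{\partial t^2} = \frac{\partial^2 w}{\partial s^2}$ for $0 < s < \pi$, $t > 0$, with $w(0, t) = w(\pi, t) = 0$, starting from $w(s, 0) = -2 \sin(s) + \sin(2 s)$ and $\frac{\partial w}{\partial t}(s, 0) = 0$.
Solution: Separating variables: $w = \sum [A_n \cos(\omega_n t) + B_n \sin(\omega_n t)] \sin(ns)$, $\omega_n = n$. From ICs: $A_1=-2, A_2=1$.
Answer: $w(s, t) = -2 \sin(s) \cos(t) + \sin(2 s) \cos(2 t)$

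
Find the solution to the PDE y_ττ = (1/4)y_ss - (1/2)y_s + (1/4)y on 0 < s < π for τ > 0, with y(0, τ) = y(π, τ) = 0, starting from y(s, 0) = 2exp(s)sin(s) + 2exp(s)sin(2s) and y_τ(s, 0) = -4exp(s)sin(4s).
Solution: Substitute y = exp(s)u.
Then y_s = exp(s)(u_s + u), y_ss = exp(s)(u_ss + 2u_s + u), y_ττ = exp(s)u_ττ; substituting and dividing by exp(s), the lower-order terms cancel: u_ττ = (1/4)u_ss (standard wave equation).
Data for u: u(s,0) = exp(-s)y(s,0) = 2sin(s) + 2sin(2s); u_τ(s,0) = exp(-s)y_τ(s,0) = -4sin(4s). The boundary conditions carry over: u(0,τ) = u(π,τ) = 0.
Separating variables: u = Σ [A_n cos(ω_n τ) + B_n sin(ω_n τ)] sin(ns), ω_n = n/2. From ICs (B_n = velocity coefficient / ω_n): A_1=2, A_2=2, B_4=-2.
So u(s,τ) = 2sin(s)cos(τ/2) + 2sin(2s)cos(τ) - 2sin(4s)sin(2τ), and y(s,τ) = exp(s)u(s,τ).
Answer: y(s, τ) = 2exp(s)sin(s)cos(τ/2) + 2exp(s)sin(2s)cos(τ) - 2exp(s)sin(4s)sin(2τ)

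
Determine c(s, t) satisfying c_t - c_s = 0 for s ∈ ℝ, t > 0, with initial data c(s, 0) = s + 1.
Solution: By method of characteristics (waves move left with speed 1):
Along characteristics s + t = const, c is constant, so c(s,t) = f(s + t) with f = c(·, 0).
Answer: c(s, t) = s + t + 1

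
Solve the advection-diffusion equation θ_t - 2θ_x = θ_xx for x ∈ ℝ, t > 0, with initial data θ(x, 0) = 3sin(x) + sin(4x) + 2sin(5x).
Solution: Change to a moving frame: let η = x + 2t, σ = t and write θ(x,t) = u(η,σ).
By the chain rule θ_t = u_σ + 2u_η, θ_x = u_η, θ_xx = u_ηη.
Then θ_t - 2θ_x = u_σ: the advection term cancels and the PDE becomes the heat equation u_σ = u_ηη on η ∈ ℝ.
Initial data: u(η,0) = θ(η,0) = 3sin(η) + sin(4η) + 2sin(5η).
On η ∈ ℝ each mode satisfies (sin(nη))″ = -n² sin(nη), so exp(-n²σ) sin(nη) solves the heat equation; by superposition u(η,σ) = Σ c_n exp(-n²σ) sin(nη).
Reading off the coefficients: c_1=3, c_4=1, c_5=2, so u(η,σ) = 3exp(-σ)sin(η) + exp(-16σ)sin(4η) + 2exp(-25σ)sin(5η).
Substituting back η = x + 2t, σ = t: θ(x,t) = u(x + 2t, t).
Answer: θ(x, t) = 3exp(-t)sin(2t + x) + exp(-16t)sin(8t + 4x) + 2exp(-25t)sin(10t + 5x)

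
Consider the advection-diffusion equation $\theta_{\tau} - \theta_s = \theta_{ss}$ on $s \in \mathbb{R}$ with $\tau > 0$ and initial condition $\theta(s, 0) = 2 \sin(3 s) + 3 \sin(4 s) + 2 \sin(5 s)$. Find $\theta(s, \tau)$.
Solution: Moving frame: $\eta = s + \tau$, $\sigma = \tau$, $\theta = u(\eta,\sigma)$, so $\theta_{\tau} = u_{\sigma} + u_{\eta}$ and $\theta_{ss} = u_{\eta\eta}$.
Hence $\theta_{\tau} - \theta_s = u_{\sigma}$ and the PDE becomes the heat equation $u_{\sigma} = u_{\eta\eta}$ on $\eta \in \mathbb{R}$.
Initial data: $u(\eta,0) = \theta(\eta,0) = 2 \sin(3 \eta) + 3 \sin(4 \eta) + 2 \sin(5 \eta)$. Each mode $\sin(n\eta)$ decays as $e^{-n^2\sigma}$ on $\mathbb{R}$, so $u(\eta,\sigma) = \sum c_n e^{-n^2\sigma} \sin(n\eta)$ with $c_3=2, c_4=3, c_5=2$: $u(\eta,\sigma) = 2 e^{-9 \sigma} \sin(3 \eta) + 3 e^{-16 \sigma} \sin(4 \eta) + 2 e^{-25 \sigma} \sin(5 \eta)$.
Substituting back: $\theta(s,\tau) = u(s + \tau, \tau)$.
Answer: $\theta(s, \tau) = 2 e^{-9 \tau} \sin(3 \tau + 3 s) + 3 e^{-16 \tau} \sin(4 \tau + 4 s) + 2 e^{-25 \tau} \sin(5 \tau + 5 s)$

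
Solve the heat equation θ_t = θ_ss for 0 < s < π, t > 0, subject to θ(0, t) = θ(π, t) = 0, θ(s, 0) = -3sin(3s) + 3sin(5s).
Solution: Using separation of variables θ = X(s)G(t):
Eigenfunctions: sin(ns), n = 1, 2, 3, ...
General solution: θ(s, t) = Σ c_n sin(ns) exp(-n² t)
Matching θ(s,0) = -3sin(3s) + 3sin(5s) term by term: c_3=-3, c_5=3.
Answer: θ(s, t) = -3exp(-9t)sin(3s) + 3exp(-25t)sin(5s)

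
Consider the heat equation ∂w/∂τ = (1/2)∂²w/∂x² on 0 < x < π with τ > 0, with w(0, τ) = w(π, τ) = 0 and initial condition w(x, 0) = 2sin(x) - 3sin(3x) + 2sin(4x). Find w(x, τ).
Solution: Separating variables: w = Σ c_n exp(-n²τ/2) sin(nx). From w(x,0) = 2sin(x) - 3sin(3x) + 2sin(4x): c_1=2, c_3=-3, c_4=2.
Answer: w(x, τ) = 2exp(-8τ)sin(4x) + 2exp(-τ/2)sin(x) - 3exp(-9τ/2)sin(3x)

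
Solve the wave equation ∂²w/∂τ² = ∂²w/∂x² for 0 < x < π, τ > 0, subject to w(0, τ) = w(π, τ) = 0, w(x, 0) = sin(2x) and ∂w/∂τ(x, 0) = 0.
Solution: Using separation of variables w = X(x)T(τ):
Eigenfunctions: sin(nx), n = 1, 2, 3, ...
General solution: w(x, τ) = Σ [A_n cos(n τ) + B_n sin(n τ)] sin(nx)
From w(x,0) = sin(2x): A_2=1. From w_τ(x,0) = 0: all B_n = 0.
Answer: w(x, τ) = sin(2x)cos(2τ)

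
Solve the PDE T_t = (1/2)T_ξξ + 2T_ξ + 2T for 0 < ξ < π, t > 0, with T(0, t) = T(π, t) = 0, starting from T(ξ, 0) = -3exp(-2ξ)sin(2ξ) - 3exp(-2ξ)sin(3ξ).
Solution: Substitute T = exp(-2ξ)u.
Then T_ξ = exp(-2ξ)(u_ξ - 2u), T_ξξ = exp(-2ξ)(u_ξξ - 4u_ξ + 4u), T_t = exp(-2ξ)u_t; substituting and dividing by exp(-2ξ), the lower-order terms cancel: u_t = (1/2)u_ξξ (standard heat equation).
Data for u: u(ξ,0) = exp(2ξ)T(ξ,0) = -3sin(2ξ) - 3sin(3ξ). The boundary conditions carry over: u(0,t) = u(π,t) = 0.
Separating variables: u = Σ c_n exp(-n²t/2) sin(nξ). From u(ξ,0) = -3sin(2ξ) - 3sin(3ξ): c_2=-3, c_3=-3.
So u(ξ,t) = -3exp(-2t)sin(2ξ) - 3exp(-9t/2)sin(3ξ), and T(ξ,t) = exp(-2ξ)u(ξ,t).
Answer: T(ξ, t) = -3exp(-2t)exp(-2ξ)sin(2ξ) - 3exp(-9t/2)exp(-2ξ)sin(3ξ)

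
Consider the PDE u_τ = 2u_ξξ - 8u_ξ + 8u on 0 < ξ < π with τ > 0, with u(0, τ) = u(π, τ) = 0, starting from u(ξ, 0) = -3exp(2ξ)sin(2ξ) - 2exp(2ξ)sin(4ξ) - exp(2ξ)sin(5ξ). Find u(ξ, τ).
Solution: Substitute u = exp(2ξ)w.
Then u_ξ = exp(2ξ)(w_ξ + 2w), u_ξξ = exp(2ξ)(w_ξξ + 4w_ξ + 4w), u_τ = exp(2ξ)w_τ; substituting and dividing by exp(2ξ), the lower-order terms cancel: w_τ = 2w_ξξ (standard heat equation).
Data for w: w(ξ,0) = exp(-2ξ)u(ξ,0) = -3sin(2ξ) - 2sin(4ξ) - sin(5ξ). The boundary conditions carry over: w(0,τ) = w(π,τ) = 0.
Separating variables: w = Σ c_n exp(-2n²τ) sin(nξ). From w(ξ,0) = -3sin(2ξ) - 2sin(4ξ) - sin(5ξ): c_2=-3, c_4=-2, c_5=-1.
So w(ξ,τ) = -3exp(-8τ)sin(2ξ) - 2exp(-32τ)sin(4ξ) - exp(-50τ)sin(5ξ), and u(ξ,τ) = exp(2ξ)w(ξ,τ).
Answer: u(ξ, τ) = -3exp(2ξ)exp(-8τ)sin(2ξ) - 2exp(2ξ)exp(-32τ)sin(4ξ) - exp(2ξ)exp(-50τ)sin(5ξ)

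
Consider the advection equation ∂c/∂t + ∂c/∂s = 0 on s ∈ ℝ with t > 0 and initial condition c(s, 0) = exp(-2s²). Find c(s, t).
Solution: By method of characteristics (waves move right with speed 1):
Along characteristics s - t = const, c is constant, so c(s,t) = f(s - t) with f = c(·, 0).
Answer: c(s, t) = exp(-2(s - t)²)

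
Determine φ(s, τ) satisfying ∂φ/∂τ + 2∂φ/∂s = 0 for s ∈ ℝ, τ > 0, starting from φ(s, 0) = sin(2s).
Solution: By characteristics (ds/dτ = 2), φ(s,τ) = f(s - 2τ) with f = φ(·, 0).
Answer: φ(s, τ) = sin(2s - 4τ)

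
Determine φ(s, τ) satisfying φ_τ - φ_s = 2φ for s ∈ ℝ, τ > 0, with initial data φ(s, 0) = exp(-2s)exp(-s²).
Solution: Substitute φ = exp(-2s)u.
Then φ_s = exp(-2s)(u_s - 2u), φ_τ = exp(-2s)u_τ; substituting and dividing by exp(-2s), the lower-order terms cancel: u_τ - u_s = 0 (standard advection equation).
Data for u: u(s,0) = exp(2s)φ(s,0) = exp(-s²).
By characteristics (ds/dτ = -1), u(s,τ) = f(s + τ) with f = u(·, 0).
So u(s,τ) = exp(-(s + τ)²), and φ(s,τ) = exp(-2s)u(s,τ).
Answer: φ(s, τ) = exp(-2s)exp(-(s + τ)²)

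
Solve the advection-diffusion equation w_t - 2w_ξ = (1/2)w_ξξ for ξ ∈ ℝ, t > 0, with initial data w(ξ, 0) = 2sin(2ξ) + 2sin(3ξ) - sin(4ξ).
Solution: Moving frame: η = ξ + 2t, σ = t, w = u(η,σ), so w_t = u_σ + 2u_η and w_ξξ = u_ηη.
Hence w_t - 2w_ξ = u_σ and the PDE becomes the heat equation u_σ = (1/2)u_ηη on η ∈ ℝ.
Initial data: u(η,0) = w(η,0) = 2sin(2η) + 2sin(3η) - sin(4η). Each mode sin(nη) decays as exp(-n²σ/2) on ℝ, so u(η,σ) = Σ c_n exp(-n²σ/2) sin(nη) with c_2=2, c_3=2, c_4=-1: u(η,σ) = 2exp(-2σ)sin(2η) - exp(-8σ)sin(4η) + 2exp(-9σ/2)sin(3η).
Substituting back: w(ξ,t) = u(ξ + 2t, t).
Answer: w(ξ, t) = 2exp(-2t)sin(4t + 2ξ) - exp(-8t)sin(8t + 4ξ) + 2exp(-9t/2)sin(6t + 3ξ)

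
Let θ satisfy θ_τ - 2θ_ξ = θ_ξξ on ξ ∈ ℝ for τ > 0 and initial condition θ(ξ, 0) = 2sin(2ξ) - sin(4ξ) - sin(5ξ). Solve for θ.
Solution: Moving frame: η = ξ + 2τ, σ = τ, θ = u(η,σ), so θ_τ = u_σ + 2u_η and θ_ξξ = u_ηη.
Hence θ_τ - 2θ_ξ = u_σ and the PDE becomes the heat equation u_σ = u_ηη on η ∈ ℝ.
Initial data: u(η,0) = θ(η,0) = 2sin(2η) - sin(4η) - sin(5η). Each mode sin(nη) decays as exp(-n²σ) on ℝ, so u(η,σ) = Σ c_n exp(-n²σ) sin(nη) with c_2=2, c_4=-1, c_5=-1: u(η,σ) = 2exp(-4σ)sin(2η) - exp(-16σ)sin(4η) - exp(-25σ)sin(5η).
Substituting back: θ(ξ,τ) = u(ξ + 2τ, τ).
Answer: θ(ξ, τ) = 2exp(-4τ)sin(2ξ + 4τ) - exp(-16τ)sin(4ξ + 8τ) - exp(-25τ)sin(5ξ + 10τ)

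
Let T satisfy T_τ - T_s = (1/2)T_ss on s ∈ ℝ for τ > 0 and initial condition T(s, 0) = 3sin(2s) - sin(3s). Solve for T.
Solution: Moving frame: η = s + τ, σ = τ, T = u(η,σ), so T_τ = u_σ + u_η and T_ss = u_ηη.
Hence T_τ - T_s = u_σ and the PDE becomes the heat equation u_σ = (1/2)u_ηη on η ∈ ℝ.
Initial data: u(η,0) = T(η,0) = 3sin(2η) - sin(3η). Each mode sin(nη) decays as exp(-n²σ/2) on ℝ, so u(η,σ) = Σ c_n exp(-n²σ/2) sin(nη) with c_2=3, c_3=-1: u(η,σ) = 3exp(-2σ)sin(2η) - exp(-9σ/2)sin(3η).
Substituting back: T(s,τ) = u(s + τ, τ).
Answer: T(s, τ) = 3exp(-2τ)sin(2s + 2τ) - exp(-9τ/2)sin(3s + 3τ)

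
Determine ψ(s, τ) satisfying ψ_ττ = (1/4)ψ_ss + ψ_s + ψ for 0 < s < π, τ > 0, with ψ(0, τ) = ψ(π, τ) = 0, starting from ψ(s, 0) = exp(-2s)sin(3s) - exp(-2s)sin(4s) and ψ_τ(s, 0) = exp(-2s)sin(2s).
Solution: Substitute ψ = exp(-2s)u.
Then ψ_s = exp(-2s)(u_s - 2u), ψ_ss = exp(-2s)(u_ss - 4u_s + 4u), ψ_ττ = exp(-2s)u_ττ; substituting and dividing by exp(-2s), the lower-order terms cancel: u_ττ = (1/4)u_ss (standard wave equation).
Data for u: u(s,0) = exp(2s)ψ(s,0) = sin(3s) - sin(4s); u_τ(s,0) = exp(2s)ψ_τ(s,0) = sin(2s). The boundary conditions carry over: u(0,τ) = u(π,τ) = 0.
Separating variables: u = Σ [A_n cos(ω_n τ) + B_n sin(ω_n τ)] sin(ns), ω_n = n/2. From ICs (B_n = velocity coefficient / ω_n): A_3=1, A_4=-1, B_2=1.
So u(s,τ) = sin(2s)sin(τ) + sin(3s)cos(3τ/2) - sin(4s)cos(2τ), and ψ(s,τ) = exp(-2s)u(s,τ).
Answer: ψ(s, τ) = exp(-2s)sin(2s)sin(τ) + exp(-2s)sin(3s)cos(3τ/2) - exp(-2s)sin(4s)cos(2τ)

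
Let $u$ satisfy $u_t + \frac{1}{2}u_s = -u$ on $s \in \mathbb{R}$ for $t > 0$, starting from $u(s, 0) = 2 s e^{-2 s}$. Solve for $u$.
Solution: Substitute $u = e^{-2s}w$.
Then $u_s = e^{-2s}(w_s - 2w)$, $u_t = e^{-2s}w_t$; substituting and dividing by $e^{-2s}$, the lower-order terms cancel: $w_t + \frac{1}{2}w_s = 0$ (standard advection equation).
Data for $w$: $w(s,0) = e^{2s}u(s,0) = 2 s$.
By characteristics ($ds/dt = 1/2$), $w(s,t) = f(s - \frac{1}{2}t)$ with $f = w( \cdot , 0)$.
So $w(s,t) = 2 s - t$, and $u(s,t) = e^{-2s}w(s,t)$.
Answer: $u(s, t) = 2 s e^{-2 s} -  t e^{-2 s}$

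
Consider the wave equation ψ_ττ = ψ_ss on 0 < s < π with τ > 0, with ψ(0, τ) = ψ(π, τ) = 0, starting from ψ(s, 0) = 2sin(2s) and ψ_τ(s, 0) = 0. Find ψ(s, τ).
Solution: Using separation of variables ψ = X(s)T(τ):
Eigenfunctions: sin(ns), n = 1, 2, 3, ...
General solution: ψ(s, τ) = Σ [A_n cos(n τ) + B_n sin(n τ)] sin(ns)
From ψ(s,0) = 2sin(2s): A_2=2. From ψ_τ(s,0) = 0: all B_n = 0.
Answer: ψ(s, τ) = 2sin(2s)cos(2τ)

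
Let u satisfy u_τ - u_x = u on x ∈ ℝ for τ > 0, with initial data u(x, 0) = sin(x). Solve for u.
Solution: Substitute u = exp(τ)w.
Then u_τ = exp(τ)(w_τ + w), u_x = exp(τ)w_x; substituting and dividing by exp(τ), the lower-order terms cancel: w_τ - w_x = 0 (standard advection equation).
Data for w: w(x,0) = u(x,0) = sin(x).
By characteristics (dx/dτ = -1), w(x,τ) = f(x + τ) with f = w(·, 0).
So w(x,τ) = sin(x + τ), and u(x,τ) = exp(τ)w(x,τ).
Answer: u(x, τ) = exp(τ)sin(x + τ)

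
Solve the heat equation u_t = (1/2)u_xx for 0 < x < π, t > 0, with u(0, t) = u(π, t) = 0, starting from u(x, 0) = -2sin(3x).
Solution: Using separation of variables u = X(x)T(t):
Eigenfunctions: sin(nx), n = 1, 2, 3, ...
General solution: u(x, t) = Σ c_n sin(nx) exp(-n² t/2)
Matching u(x,0) = -2sin(3x) term by term: c_3=-2.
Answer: u(x, t) = -2exp(-9t/2)sin(3x)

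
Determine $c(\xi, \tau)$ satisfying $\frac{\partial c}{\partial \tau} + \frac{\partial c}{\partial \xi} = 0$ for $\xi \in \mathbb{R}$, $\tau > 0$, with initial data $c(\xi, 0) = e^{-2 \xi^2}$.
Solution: By characteristics ($d\xi/d\tau = 1$), $c(\xi,\tau) = f(\xi - \tau)$ with $f = c( \cdot , 0)$.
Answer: $c(\xi, \tau) = e^{-2 (-\tau + \xi)^2}$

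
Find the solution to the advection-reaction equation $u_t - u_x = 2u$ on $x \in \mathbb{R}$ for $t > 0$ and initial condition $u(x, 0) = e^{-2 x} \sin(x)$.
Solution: Substitute $u = e^{-2x}w$, i.e. $w = e^{2x}u$.
By the product rule, $u_x = e^{-2x}(w_x - 2w)$, $u_t = e^{-2x}w_t$.
Substituting into the PDE and dividing by $e^{-2x}$: $w_t - (w_x - 2w) = 2w$.
The lower-order terms cancel, leaving the standard advection equation $w_t - w_x = 0$.
Initial data for $w$: $w(x,0) = e^{2x}u(x,0) = \sin(x)$.
Solve for $w$:
  By method of characteristics (waves move left with speed 1):
  Along characteristics $x + t =$ const, $w$ is constant, so $w(x,t) = f(x + t)$ with $f = w( \cdot , 0)$.
Hence $w(x,t) = \sin(t + x)$.
Transform back: $u(x,t) = e^{-2x}w(x,t)$.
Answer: $u(x, t) = e^{-2 x} \sin(t + x)$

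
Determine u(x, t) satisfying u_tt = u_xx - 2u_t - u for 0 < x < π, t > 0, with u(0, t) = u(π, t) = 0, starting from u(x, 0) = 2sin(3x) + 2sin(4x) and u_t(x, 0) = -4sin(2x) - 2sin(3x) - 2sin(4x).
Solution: Substitute u = exp(-t)w, i.e. w = exp(t)u.
By the product rule, u_t = exp(-t)(w_t - w), u_tt = exp(-t)(w_tt - 2w_t + w), u_xx = exp(-t)w_xx.
Substituting into the PDE and dividing by exp(-t): w_tt - 2w_t + w = w_xx - 2(w_t - w) - w.
The lower-order terms cancel, leaving the standard wave equation w_tt = w_xx.
Initial data for w: w(x,0) = u(x,0) = 2sin(3x) + 2sin(4x); w_t(x,0) = u_t(x,0) + u(x,0) = -4sin(2x). The boundary conditions carry over: w(0,t) = w(π,t) = 0.
Solve for w:
  Using separation of variables w = X(x)T(t):
  Eigenfunctions: sin(nx), n = 1, 2, 3, ...
  General solution: w(x, t) = Σ [A_n cos(n t) + B_n sin(n t)] sin(nx)
  From w(x,0) = 2sin(3x) + 2sin(4x): A_3=2, A_4=2. From w_t(x,0) = -4sin(2x), using w_t(x,0) = Σ ω_n B_n sin(nx) with ω_n = n: B_2 = (-4)/2 = -2.
Hence w(x,t) = -2sin(2t)sin(2x) + 2sin(3x)cos(3t) + 2sin(4x)cos(4t).
Transform back: u(x,t) = exp(-t)w(x,t).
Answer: u(x, t) = -2exp(-t)sin(2t)sin(2x) + 2exp(-t)sin(3x)cos(3t) + 2exp(-t)sin(4x)cos(4t)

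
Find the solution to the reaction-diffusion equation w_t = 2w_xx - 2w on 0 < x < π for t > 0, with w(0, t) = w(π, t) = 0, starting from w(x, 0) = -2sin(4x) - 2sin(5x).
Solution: Substitute w = exp(-2t)u, i.e. u = exp(2t)w.
By the product rule, w_t = exp(-2t)(u_t - 2u), w_xx = exp(-2t)u_xx.
Substituting into the PDE and dividing by exp(-2t): u_t - 2u = 2u_xx - 2u.
The lower-order terms cancel, leaving the standard heat equation u_t = 2u_xx.
Initial data for u: u(x,0) = w(x,0) = -2sin(4x) - 2sin(5x). The boundary conditions carry over: u(0,t) = u(π,t) = 0.
Solve for u:
  Using separation of variables u = X(x)T(t):
  Eigenfunctions: sin(nx), n = 1, 2, 3, ...
  General solution: u(x, t) = Σ c_n sin(nx) exp(-2n² t)
  Matching u(x,0) = -2sin(4x) - 2sin(5x) term by term: c_4=-2, c_5=-2.
Hence u(x,t) = -2exp(-32t)sin(4x) - 2exp(-50t)sin(5x).
Transform back: w(x,t) = exp(-2t)u(x,t).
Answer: w(x, t) = -2exp(-34t)sin(4x) - 2exp(-52t)sin(5x)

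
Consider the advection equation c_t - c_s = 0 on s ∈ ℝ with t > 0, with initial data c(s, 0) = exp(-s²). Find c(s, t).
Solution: By characteristics (ds/dt = -1), c(s,t) = f(s + t) with f = c(·, 0).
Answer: c(s, t) = exp(-(s + t)²)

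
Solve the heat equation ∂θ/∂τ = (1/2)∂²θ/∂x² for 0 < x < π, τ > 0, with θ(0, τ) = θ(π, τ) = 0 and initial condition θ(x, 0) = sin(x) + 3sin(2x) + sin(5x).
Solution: Separating variables: θ = Σ c_n exp(-n²τ/2) sin(nx). From θ(x,0) = sin(x) + 3sin(2x) + sin(5x): c_1=1, c_2=3, c_5=1.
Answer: θ(x, τ) = 3exp(-2τ)sin(2x) + exp(-τ/2)sin(x) + exp(-25τ/2)sin(5x)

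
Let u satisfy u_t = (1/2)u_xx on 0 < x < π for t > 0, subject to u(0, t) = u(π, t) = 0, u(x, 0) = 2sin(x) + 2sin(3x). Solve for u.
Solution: Separating variables: u = Σ c_n exp(-n²t/2) sin(nx). From u(x,0) = 2sin(x) + 2sin(3x): c_1=2, c_3=2.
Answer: u(x, t) = 2exp(-t/2)sin(x) + 2exp(-9t/2)sin(3x)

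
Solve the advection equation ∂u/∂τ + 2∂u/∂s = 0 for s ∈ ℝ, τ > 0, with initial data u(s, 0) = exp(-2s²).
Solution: By characteristics (ds/dτ = 2), u(s,τ) = f(s - 2τ) with f = u(·, 0).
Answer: u(s, τ) = exp(-2(s - 2τ)²)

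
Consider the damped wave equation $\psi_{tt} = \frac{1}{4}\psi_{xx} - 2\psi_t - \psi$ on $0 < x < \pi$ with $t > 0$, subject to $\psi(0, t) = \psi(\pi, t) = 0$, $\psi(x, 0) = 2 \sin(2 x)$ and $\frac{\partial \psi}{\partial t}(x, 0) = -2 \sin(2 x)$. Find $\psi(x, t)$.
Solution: Substitute $\psi = e^{-t}u$, i.e. $u = e^{t}\psi$.
By the product rule, $\psi_t = e^{-t}(u_t - u)$, $\psi_{tt} = e^{-t}(u_{tt} - 2u_t + u)$, $\psi_{xx} = e^{-t}u_{xx}$.
Substituting into the PDE and dividing by $e^{-t}$: $u_{tt} - 2u_t + u = \frac{1}{4}u_{xx} - 2(u_t - u) - u$.
The lower-order terms cancel, leaving the standard wave equation $u_{tt} = \frac{1}{4}u_{xx}$.
Initial data for $u$: $u(x,0) = \psi(x,0) = 2 \sin(2 x)$; $u_t(x,0) = \psi_t(x,0) + \psi(x,0) = 0$. The boundary conditions carry over: $u(0,t) = u(\pi,t) = 0$.
Solve for $u$:
  Using separation of variables $u = X(x)T(t)$:
  Eigenfunctions: $\sin(nx)$, $n = 1, 2, 3, \ldots$
  General solution: $u(x, t) = \sum [A_n \cos(n t/2) + B_n \sin(n t/2)] \sin(nx)$
  From $u(x,0) = 2 \sin(2 x)$: $A_2=2$. From $u_t(x,0) = 0$: all $B_n = 0$.
Hence $u(x,t) = 2 \sin(2 x) \cos(t)$.
Transform back: $\psi(x,t) = e^{-t}u(x,t)$.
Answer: $\psi(x, t) = 2 e^{-t} \sin(2 x) \cos(t)$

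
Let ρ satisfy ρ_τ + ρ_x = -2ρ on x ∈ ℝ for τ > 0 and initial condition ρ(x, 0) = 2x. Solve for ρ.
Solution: Substitute ρ = exp(-2τ)u.
Then ρ_τ = exp(-2τ)(u_τ - 2u), ρ_x = exp(-2τ)u_x; substituting and dividing by exp(-2τ), the lower-order terms cancel: u_τ + u_x = 0 (standard advection equation).
Data for u: u(x,0) = ρ(x,0) = 2x.
By characteristics (dx/dτ = 1), u(x,τ) = f(x - τ) with f = u(·, 0).
So u(x,τ) = 2x - 2τ, and ρ(x,τ) = exp(-2τ)u(x,τ).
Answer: ρ(x, τ) = 2xexp(-2τ) - 2τexp(-2τ)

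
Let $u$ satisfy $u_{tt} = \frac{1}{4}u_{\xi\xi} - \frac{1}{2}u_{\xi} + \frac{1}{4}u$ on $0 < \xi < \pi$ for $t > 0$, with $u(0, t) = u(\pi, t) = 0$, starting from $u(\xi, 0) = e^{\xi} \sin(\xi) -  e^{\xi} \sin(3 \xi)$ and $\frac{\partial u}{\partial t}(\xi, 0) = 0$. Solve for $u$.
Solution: Substitute $u = e^{\xi}w$, i.e. $w = e^{-\xi}u$.
By the product rule, $u_{\xi} = e^{\xi}(w_{\xi} + w)$, $u_{\xi\xi} = e^{\xi}(w_{\xi\xi} + 2w_{\xi} + w)$, $u_{tt} = e^{\xi}w_{tt}$.
Substituting into the PDE and dividing by $e^{\xi}$: $w_{tt} = \frac{1}{4}(w_{\xi\xi} + 2w_{\xi} + w) - \frac{1}{2}(w_{\xi} + w) + \frac{1}{4}w$.
The lower-order terms cancel, leaving the standard wave equation $w_{tt} = \frac{1}{4}w_{\xi\xi}$.
Initial data for $w$: $w(\xi,0) = e^{-\xi}u(\xi,0) = \sin(\xi) - \sin(3 \xi)$; $w_t(\xi,0) = e^{-\xi}u_t(\xi,0) = 0$. The boundary conditions carry over: $w(0,t) = w(\pi,t) = 0$.
Solve for $w$:
  Using separation of variables $w = X(\xi)T(t)$:
  Eigenfunctions: $\sin(n\xi)$, $n = 1, 2, 3, \ldots$
  General solution: $w(\xi, t) = \sum [A_n \cos(n t/2) + B_n \sin(n t/2)] \sin(n\xi)$
  From $w(\xi,0) = \sin(\xi) - \sin(3 \xi)$: $A_1=1, A_3=-1$. From $w_t(\xi,0) = 0$: all $B_n = 0$.
Hence $w(\xi,t) = \sin(\xi) \cos(t/2) - \sin(3 \xi) \cos(3 t/2)$.
Transform back: $u(\xi,t) = e^{\xi}w(\xi,t)$.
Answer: $u(\xi, t) = e^{\xi} \sin(\xi) \cos(t/2) -  e^{\xi} \sin(3 \xi) \cos(3 t/2)$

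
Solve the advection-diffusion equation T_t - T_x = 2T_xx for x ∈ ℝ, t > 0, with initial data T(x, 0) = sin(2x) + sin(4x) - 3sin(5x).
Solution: Moving frame: η = x + t, σ = t, T = u(η,σ), so T_t = u_σ + u_η and T_xx = u_ηη.
Hence T_t - T_x = u_σ and the PDE becomes the heat equation u_σ = 2u_ηη on η ∈ ℝ.
Initial data: u(η,0) = T(η,0) = sin(2η) + sin(4η) - 3sin(5η). Each mode sin(nη) decays as exp(-2n²σ) on ℝ, so u(η,σ) = Σ c_n exp(-2n²σ) sin(nη) with c_2=1, c_4=1, c_5=-3: u(η,σ) = exp(-8σ)sin(2η) + exp(-32σ)sin(4η) - 3exp(-50σ)sin(5η).
Substituting back: T(x,t) = u(x + t, t).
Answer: T(x, t) = exp(-8t)sin(2t + 2x) + exp(-32t)sin(4t + 4x) - 3exp(-50t)sin(5t + 5x)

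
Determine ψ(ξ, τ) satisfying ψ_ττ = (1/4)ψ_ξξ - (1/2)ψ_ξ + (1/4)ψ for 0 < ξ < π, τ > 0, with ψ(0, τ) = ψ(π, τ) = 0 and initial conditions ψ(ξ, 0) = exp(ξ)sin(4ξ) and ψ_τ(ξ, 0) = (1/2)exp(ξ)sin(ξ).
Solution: Substitute ψ = exp(ξ)u.
Then ψ_ξ = exp(ξ)(u_ξ + u), ψ_ξξ = exp(ξ)(u_ξξ + 2u_ξ + u), ψ_ττ = exp(ξ)u_ττ; substituting and dividing by exp(ξ), the lower-order terms cancel: u_ττ = (1/4)u_ξξ (standard wave equation).
Data for u: u(ξ,0) = exp(-ξ)ψ(ξ,0) = sin(4ξ); u_τ(ξ,0) = exp(-ξ)ψ_τ(ξ,0) = (1/2)sin(ξ). The boundary conditions carry over: u(0,τ) = u(π,τ) = 0.
Separating variables: u = Σ [A_n cos(ω_n τ) + B_n sin(ω_n τ)] sin(nξ), ω_n = n/2. From ICs (B_n = velocity coefficient / ω_n): A_4=1, B_1=1.
So u(ξ,τ) = sin(ξ)sin(τ/2) + sin(4ξ)cos(2τ), and ψ(ξ,τ) = exp(ξ)u(ξ,τ).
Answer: ψ(ξ, τ) = exp(ξ)sin(ξ)sin(τ/2) + exp(ξ)sin(4ξ)cos(2τ)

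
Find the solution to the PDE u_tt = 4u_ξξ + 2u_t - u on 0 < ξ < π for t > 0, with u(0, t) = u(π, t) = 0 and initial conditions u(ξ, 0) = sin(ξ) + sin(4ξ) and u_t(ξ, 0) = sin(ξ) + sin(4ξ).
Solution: Substitute u = exp(t)w, i.e. w = exp(-t)u.
By the product rule, u_t = exp(t)(w_t + w), u_tt = exp(t)(w_tt + 2w_t + w), u_ξξ = exp(t)w_ξξ.
Substituting into the PDE and dividing by exp(t): w_tt + 2w_t + w = 4w_ξξ + 2(w_t + w) - w.
The lower-order terms cancel, leaving the standard wave equation w_tt = 4w_ξξ.
Initial data for w: w(ξ,0) = u(ξ,0) = sin(ξ) + sin(4ξ); w_t(ξ,0) = u_t(ξ,0) - u(ξ,0) = 0. The boundary conditions carry over: w(0,t) = w(π,t) = 0.
Solve for w:
  Using separation of variables w = X(ξ)T(t):
  Eigenfunctions: sin(nξ), n = 1, 2, 3, ...
  General solution: w(ξ, t) = Σ [A_n cos(2n t) + B_n sin(2n t)] sin(nξ)
  From w(ξ,0) = sin(ξ) + sin(4ξ): A_1=1, A_4=1. From w_t(ξ,0) = 0: all B_n = 0.
Hence w(ξ,t) = sin(ξ)cos(2t) + sin(4ξ)cos(8t).
Transform back: u(ξ,t) = exp(t)w(ξ,t).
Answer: u(ξ, t) = exp(t)sin(ξ)cos(2t) + exp(t)sin(4ξ)cos(8t)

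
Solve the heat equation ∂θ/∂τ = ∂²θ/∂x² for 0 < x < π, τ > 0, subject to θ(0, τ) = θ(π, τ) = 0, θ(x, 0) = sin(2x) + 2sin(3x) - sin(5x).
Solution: Using separation of variables θ = X(x)G(τ):
Eigenfunctions: sin(nx), n = 1, 2, 3, ...
General solution: θ(x, τ) = Σ c_n sin(nx) exp(-n² τ)
Matching θ(x,0) = sin(2x) + 2sin(3x) - sin(5x) term by term: c_2=1, c_3=2, c_5=-1.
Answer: θ(x, τ) = exp(-4τ)sin(2x) + 2exp(-9τ)sin(3x) - exp(-25τ)sin(5x)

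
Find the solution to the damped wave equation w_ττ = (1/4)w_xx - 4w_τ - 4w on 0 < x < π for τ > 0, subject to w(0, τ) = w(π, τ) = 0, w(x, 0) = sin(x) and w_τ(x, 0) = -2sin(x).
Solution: Substitute w = exp(-2τ)u.
Then w_τ = exp(-2τ)(u_τ - 2u), w_ττ = exp(-2τ)(u_ττ - 4u_τ + 4u), w_xx = exp(-2τ)u_xx; substituting and dividing by exp(-2τ), the lower-order terms cancel: u_ττ = (1/4)u_xx (standard wave equation).
Data for u: u(x,0) = w(x,0) = sin(x); u_τ(x,0) = w_τ(x,0) + 2w(x,0) = 0. The boundary conditions carry over: u(0,τ) = u(π,τ) = 0.
Separating variables: u = Σ [A_n cos(ω_n τ) + B_n sin(ω_n τ)] sin(nx), ω_n = n/2. From ICs: A_1=1.
So u(x,τ) = sin(x)cos(τ/2), and w(x,τ) = exp(-2τ)u(x,τ).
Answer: w(x, τ) = exp(-2τ)sin(x)cos(τ/2)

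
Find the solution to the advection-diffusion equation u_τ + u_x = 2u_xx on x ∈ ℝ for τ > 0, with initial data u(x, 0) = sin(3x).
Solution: Moving frame: η = x - τ, σ = τ, u = w(η,σ), so u_τ = w_σ - w_η and u_xx = w_ηη.
Hence u_τ + u_x = w_σ and the PDE becomes the heat equation w_σ = 2w_ηη on η ∈ ℝ.
Initial data: w(η,0) = u(η,0) = sin(3η). Each mode sin(nη) decays as exp(-2n²σ) on ℝ, so w(η,σ) = Σ c_n exp(-2n²σ) sin(nη) with c_3=1: w(η,σ) = exp(-18σ)sin(3η).
Substituting back: u(x,τ) = w(x - τ, τ).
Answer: u(x, τ) = exp(-18τ)sin(3x - 3τ)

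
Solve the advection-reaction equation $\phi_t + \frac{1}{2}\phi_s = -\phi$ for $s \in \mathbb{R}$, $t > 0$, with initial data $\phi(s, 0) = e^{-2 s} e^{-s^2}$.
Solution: Substitute $\phi = e^{-2s}u$, i.e. $u = e^{2s}\phi$.
By the product rule, $\phi_s = e^{-2s}(u_s - 2u)$, $\phi_t = e^{-2s}u_t$.
Substituting into the PDE and dividing by $e^{-2s}$: $u_t + \frac{1}{2}(u_s - 2u) = -u$.
The lower-order terms cancel, leaving the standard advection equation $u_t + \frac{1}{2}u_s = 0$.
Initial data for $u$: $u(s,0) = e^{2s}\phi(s,0) = e^{-s^2}$.
Solve for $u$:
  By method of characteristics (waves move right with speed 1/2):
  Along characteristics $s - \frac{1}{2}t =$ const, $u$ is constant, so $u(s,t) = f(s - \frac{1}{2}t)$ with $f = u( \cdot , 0)$.
Hence $u(s,t) = e^{-(s - t/2)^2}$.
Transform back: $\phi(s,t) = e^{-2s}u(s,t)$.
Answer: $\phi(s, t) = e^{-2 s} e^{-(s - t/2)^2}$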